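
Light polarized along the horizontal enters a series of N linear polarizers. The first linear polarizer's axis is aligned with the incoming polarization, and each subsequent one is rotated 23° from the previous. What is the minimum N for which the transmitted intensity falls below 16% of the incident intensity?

N = 13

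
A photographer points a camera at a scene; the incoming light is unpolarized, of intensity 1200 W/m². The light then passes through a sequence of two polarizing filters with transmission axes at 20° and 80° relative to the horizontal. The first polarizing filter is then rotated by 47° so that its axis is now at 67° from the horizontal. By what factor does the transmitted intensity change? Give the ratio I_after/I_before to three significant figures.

Before rotation:
Unpolarized light through the first polarizer → I₁ = ½ I₀, now polarized at 20°.
I₂ = I₁ cos²(80° − 20°) = 0.5 I₀ · cos²(60°) = 0.125 I₀.
After rotation:
Unpolarized light through the first polarizer → I₁ = ½ I₀, now polarized at 67°.
I₂ = I₁ cos²(80° − 67°) = 0.5 I₀ · cos²(13°) = 0.4747 I₀.
Ratio = 0.4747 / 0.125 = 3.798.

I_new/I_old ≈ 3.80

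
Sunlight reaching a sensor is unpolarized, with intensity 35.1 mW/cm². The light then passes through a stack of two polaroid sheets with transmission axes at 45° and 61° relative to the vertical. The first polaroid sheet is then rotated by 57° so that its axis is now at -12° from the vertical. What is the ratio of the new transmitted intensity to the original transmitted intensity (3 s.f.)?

I_new/I_old ≈ 0.0925

Before rotation:
Unpolarized light through the first polarizer → I₁ = ½ I₀, now polarized at 45°.
I₂ = I₁ cos²(61° − 45°) = 0.5 I₀ · cos²(16°) = 0.462 I₀.
After rotation:
Unpolarized light through the first polarizer → I₁ = ½ I₀, now polarized at -12°.
I₂ = I₁ cos²(61° + 12°) = 0.5 I₀ · cos²(73°) = 0.04274 I₀.
Ratio = 0.04274 / 0.462 = 0.09251.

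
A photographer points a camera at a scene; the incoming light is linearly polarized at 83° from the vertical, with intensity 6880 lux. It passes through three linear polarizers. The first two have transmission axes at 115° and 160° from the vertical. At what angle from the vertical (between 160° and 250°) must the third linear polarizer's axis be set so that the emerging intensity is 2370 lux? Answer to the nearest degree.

I₁ = I₀ cos²(115° − 83°) = I₀ cos²(32°) = 0.7192 I₀.
I₂ = I₁ cos²(160° − 115°) = 0.7192 I₀ · cos²(45°) = 0.3596 I₀.
Target fraction: 2370 / 6880 lux = 0.3445 of I₀.
Need I₃/I₀ = 0.3445, so cos²(θ − 160°) = 0.3445 / 0.3596 = 0.958.
θ − 160° = arccos(√0.958) = 11.8°, giving θ ≈ 160 + 11.8 = 171.8°.

θ ≈ 172°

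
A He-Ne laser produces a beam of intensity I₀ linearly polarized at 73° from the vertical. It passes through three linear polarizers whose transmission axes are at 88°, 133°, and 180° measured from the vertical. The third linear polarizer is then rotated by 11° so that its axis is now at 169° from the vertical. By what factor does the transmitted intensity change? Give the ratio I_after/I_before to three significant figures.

I_new/I_old ≈ 1.41

Before rotation:
I₁ = I₀ cos²(88° − 73°) = I₀ cos²(15°) = 0.933 I₀.
I₂ = I₁ cos²(133° − 88°) = 0.933 I₀ · cos²(45°) = 0.4665 I₀.
I₃ = I₂ cos²(180° − 133°) = 0.4665 I₀ · cos²(47°) = 0.217 I₀.
After rotation:
I₁ = I₀ cos²(88° − 73°) = I₀ cos²(15°) = 0.933 I₀.
I₂ = I₁ cos²(133° − 88°) = 0.933 I₀ · cos²(45°) = 0.4665 I₀.
I₃ = I₂ cos²(169° − 133°) = 0.4665 I₀ · cos²(36°) = 0.3053 I₀.
Ratio = 0.3053 / 0.217 = 1.407.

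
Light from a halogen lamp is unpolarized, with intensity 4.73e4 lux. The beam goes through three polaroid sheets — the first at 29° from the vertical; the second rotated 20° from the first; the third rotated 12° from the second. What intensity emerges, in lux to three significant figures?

Unpolarized light through the first polarizer → I₁ = 4.73e4 lux/2 = 2.365e+04 lux, polarized at 29°.
I₂ = I₁ · cos²(20°) = 2.365e+04 · 0.883 = 2.088e+04 lux.
I₃ = I₂ · cos²(12°) = 2.088e+04 · 0.9568 = 1.998e+04 lux.

I ≈ 2.00e4 lux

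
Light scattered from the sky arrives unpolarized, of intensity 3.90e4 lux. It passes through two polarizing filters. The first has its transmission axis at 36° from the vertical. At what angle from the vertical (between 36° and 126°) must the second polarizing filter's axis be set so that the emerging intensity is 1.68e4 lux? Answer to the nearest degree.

Unpolarized light through the first polarizer → I₁ = ½ I₀, now polarized at 36°.
Target fraction: 1.68e4 / 3.90e4 lux = 0.4308 of I₀.
Need I₂/I₀ = 0.4308, so cos²(θ − 36°) = 0.4308 / 0.5 = 0.8615.
θ − 36° = arccos(√0.8615) = 21.8°, giving θ ≈ 36 + 21.8 = 57.8°.

θ ≈ 58°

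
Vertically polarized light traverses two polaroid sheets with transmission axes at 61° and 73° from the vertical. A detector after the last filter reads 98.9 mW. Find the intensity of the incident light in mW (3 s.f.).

I₀ ≈ 440 mW

I₁ = I₀ cos²(61° − 0°) = I₀ cos²(61°) = 0.235 I₀.
I₂ = I₁ cos²(73° − 61°) = 0.235 I₀ · cos²(12°) = 0.2249 I₀.
So 98.9 mW = 0.2249 I₀, giving I₀ = 98.9/0.2249 = 439.8 mW.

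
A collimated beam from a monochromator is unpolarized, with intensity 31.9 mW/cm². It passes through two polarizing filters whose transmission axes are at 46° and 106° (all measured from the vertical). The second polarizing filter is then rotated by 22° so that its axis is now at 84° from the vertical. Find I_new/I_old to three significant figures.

Before rotation:
Unpolarized light through the first polarizer → I₁ = ½ I₀, now polarized at 46°.
I₂ = I₁ cos²(106° − 46°) = 0.5 I₀ · cos²(60°) = 0.125 I₀.
After rotation:
Unpolarized light through the first polarizer → I₁ = ½ I₀, now polarized at 46°.
I₂ = I₁ cos²(84° − 46°) = 0.5 I₀ · cos²(38°) = 0.3105 I₀.
Ratio = 0.3105 / 0.125 = 2.484.

I_new/I_old ≈ 2.48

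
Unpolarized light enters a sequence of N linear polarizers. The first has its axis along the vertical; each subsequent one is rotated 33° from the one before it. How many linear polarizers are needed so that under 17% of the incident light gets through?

N = 5

First polarizer halves the unpolarized light: factor 1/2.
Each further stage multiplies by cos²(33°) = 0.7034.
After N polarizers: T = 0.5·0.7034^(N−1). Require T < 0.17 ⇒ N−1 > ln(0.17/0.5)/ln(0.7034) = 3.07, so N−1 ≥ 4 and N = 5.
Check: N=5 gives T = 0.1224 < 0.17; N=4 gives T = 0.174.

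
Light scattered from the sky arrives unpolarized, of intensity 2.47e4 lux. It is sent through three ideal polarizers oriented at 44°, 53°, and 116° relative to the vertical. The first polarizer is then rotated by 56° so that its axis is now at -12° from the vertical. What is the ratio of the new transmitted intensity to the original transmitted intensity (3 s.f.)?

I_new/I_old ≈ 0.183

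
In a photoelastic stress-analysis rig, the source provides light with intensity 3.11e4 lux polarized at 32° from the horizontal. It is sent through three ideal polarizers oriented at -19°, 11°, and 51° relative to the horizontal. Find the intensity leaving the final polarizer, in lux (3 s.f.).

I ≈ 5420 lux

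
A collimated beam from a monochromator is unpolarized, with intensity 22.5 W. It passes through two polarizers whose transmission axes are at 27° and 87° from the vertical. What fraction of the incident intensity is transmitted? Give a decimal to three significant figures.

Unpolarized light through the first polarizer → I₁ = 22.5 W/2 = 11.25 W, polarized at 27°.
I₂ = I₁ · cos²(60°) = 11.25 · 0.25 = 2.813 W.
Transmitted fraction = 0.125.

I/I₀ ≈ 0.125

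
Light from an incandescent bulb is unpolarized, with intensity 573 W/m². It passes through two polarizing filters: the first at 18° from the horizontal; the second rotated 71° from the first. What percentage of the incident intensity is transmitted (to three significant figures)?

≈ 5.30%

Unpolarized light through the first polarizer → I₁ = 573 W/m²/2 = 286.5 W/m², polarized at 18°.
I₂ = I₁ · cos²(71°) = 286.5 · 0.106 = 30.37 W/m².
That is 5.3% of the incident intensity.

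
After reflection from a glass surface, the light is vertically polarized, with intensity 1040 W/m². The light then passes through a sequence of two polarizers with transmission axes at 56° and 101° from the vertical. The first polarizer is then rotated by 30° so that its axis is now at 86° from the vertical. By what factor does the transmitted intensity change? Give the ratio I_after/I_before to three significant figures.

I_new/I_old ≈ 0.0290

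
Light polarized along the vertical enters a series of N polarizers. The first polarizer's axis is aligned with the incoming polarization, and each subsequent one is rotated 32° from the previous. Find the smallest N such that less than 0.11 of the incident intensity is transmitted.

N = 8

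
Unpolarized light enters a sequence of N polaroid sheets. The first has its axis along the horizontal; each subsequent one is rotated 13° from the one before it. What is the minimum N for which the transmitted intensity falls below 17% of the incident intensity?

First polarizer halves the unpolarized light: factor 1/2.
Each further stage multiplies by cos²(13°) = 0.9494.
After N polarizers: T = 0.5·0.9494^(N−1). Require T < 0.17 ⇒ N−1 > ln(0.17/0.5)/ln(0.9494) = 20.78, so N−1 ≥ 21 and N = 22.
Check: N=22 gives T = 0.168 < 0.17; N=21 gives T = 0.177.

N = 22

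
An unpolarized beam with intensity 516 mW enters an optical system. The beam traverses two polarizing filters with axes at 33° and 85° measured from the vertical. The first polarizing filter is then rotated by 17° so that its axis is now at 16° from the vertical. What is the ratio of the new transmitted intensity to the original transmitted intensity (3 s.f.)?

Before rotation:
Unpolarized light through the first polarizer → I₁ = ½ I₀, now polarized at 33°.
I₂ = I₁ cos²(85° − 33°) = 0.5 I₀ · cos²(52°) = 0.1895 I₀.
After rotation:
Unpolarized light through the first polarizer → I₁ = ½ I₀, now polarized at 16°.
I₂ = I₁ cos²(85° − 16°) = 0.5 I₀ · cos²(69°) = 0.06421 I₀.
Ratio = 0.06421 / 0.1895 = 0.3388.

I_new/I_old ≈ 0.339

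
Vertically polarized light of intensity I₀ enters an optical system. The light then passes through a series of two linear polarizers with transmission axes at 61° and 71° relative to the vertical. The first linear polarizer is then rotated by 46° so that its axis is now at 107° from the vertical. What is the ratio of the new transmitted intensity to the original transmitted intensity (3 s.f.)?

Before rotation:
By Malus's law, I₁ = I₀ cos²(61° − 0°) = I₀ cos²(61°) = 0.235 I₀.
I₂ = I₁ cos²(71° − 61°) = 0.235 I₀ · cos²(10°) = 0.228 I₀.
After rotation:
I₁ = I₀ cos²(107° − 0°) = I₀ cos²(73°) = 0.08548 I₀.
I₂ = I₁ cos²(71° − 107°) = 0.08548 I₀ · cos²(36°) = 0.05595 I₀.
Ratio = 0.05595 / 0.228 = 0.2454.

I_new/I_old ≈ 0.245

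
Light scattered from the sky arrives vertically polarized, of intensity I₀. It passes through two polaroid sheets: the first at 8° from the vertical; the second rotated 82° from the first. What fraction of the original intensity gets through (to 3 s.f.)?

≈ 0.0190 I₀

I₁ = I₀ cos²(8° − 0°) = I₀ cos²(8°) = 0.9806 I₀.
I₂ = I₁ cos²(82°) = 0.9806 · 0.01937 I₀ = 0.01899 I₀.
Transmitted fraction = 0.01899.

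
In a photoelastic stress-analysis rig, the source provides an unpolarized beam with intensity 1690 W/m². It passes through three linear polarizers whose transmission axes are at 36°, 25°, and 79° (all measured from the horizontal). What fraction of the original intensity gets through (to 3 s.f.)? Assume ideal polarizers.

I/I₀ ≈ 0.166

Unpolarized light through the first polarizer → I₁ = 1690 W/m²/2 = 845 W/m², polarized at 36°.
I₂ = I₁ · cos²(11°) = 845 · 0.9636 = 814.2 W/m².
I₃ = I₂ · cos²(54°) = 814.2 · 0.3455 = 281.3 W/m².
Transmitted fraction = 0.1665.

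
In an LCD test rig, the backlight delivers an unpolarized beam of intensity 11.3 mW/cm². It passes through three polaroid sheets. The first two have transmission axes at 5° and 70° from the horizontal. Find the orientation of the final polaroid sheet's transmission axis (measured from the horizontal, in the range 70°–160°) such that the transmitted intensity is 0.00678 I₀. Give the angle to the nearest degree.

Unpolarized light through the first polarizer → I₁ = ½ I₀, now polarized at 5°.
I₂ = I₁ cos²(70° − 5°) = 0.5 I₀ · cos²(65°) = 0.0893 I₀.
Need I₃/I₀ = 0.00678, so cos²(θ − 70°) = 0.00678 / 0.0893 = 0.07592.
θ − 70° = arccos(√0.07592) = 74.0°, giving θ ≈ 70 + 74.0 = 144.0°.

θ ≈ 144°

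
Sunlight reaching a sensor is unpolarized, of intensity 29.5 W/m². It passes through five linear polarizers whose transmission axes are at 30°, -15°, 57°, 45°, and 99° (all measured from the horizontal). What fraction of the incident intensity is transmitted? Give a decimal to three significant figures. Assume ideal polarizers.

I/I₀ ≈ 0.00789

Unpolarized light through the first polarizer → I₁ = 29.5 W/m²/2 = 14.75 W/m², polarized at 30°.
I₂ = I₁ · cos²(45°) = 14.75 · 0.5 = 7.375 W/m².
I₃ = I₂ · cos²(72°) = 7.375 · 0.09549 = 0.7042 W/m².
I₄ = I₃ · cos²(12°) = 0.7042 · 0.9568 = 0.6738 W/m².
I₅ = I₄ · cos²(54°) = 0.6738 · 0.3455 = 0.2328 W/m².
Transmitted fraction = 0.007891.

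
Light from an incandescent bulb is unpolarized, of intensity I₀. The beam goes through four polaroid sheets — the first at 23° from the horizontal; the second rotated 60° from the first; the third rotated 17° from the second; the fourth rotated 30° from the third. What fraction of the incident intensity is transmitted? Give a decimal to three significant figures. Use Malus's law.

≈ 0.0857 I₀

Unpolarized light through the first polarizer → I₁ = ½ I₀, now polarized at 23°.
I₂ = I₁ cos²(60°) = 0.5 · 0.25 I₀ = 0.125 I₀.
I₃ = I₂ cos²(17°) = 0.125 · 0.9145 I₀ = 0.1143 I₀.
I₄ = I₃ cos²(30°) = 0.1143 · 0.75 I₀ = 0.08574 I₀.
Transmitted fraction = 0.08574.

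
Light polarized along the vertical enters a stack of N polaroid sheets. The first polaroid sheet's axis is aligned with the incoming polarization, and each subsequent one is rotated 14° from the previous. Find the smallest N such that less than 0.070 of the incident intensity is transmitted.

N = 46

First polarizer is aligned with the polarization: full transmission.
Each further stage multiplies by cos²(14°) = 0.9415.
After N polarizers: T = 0.9415^(N−1). Require T < 0.070 ⇒ N−1 > ln(0.070)/ln(0.9415) = 44.09, so N−1 ≥ 45 and N = 46.
Check: N=46 gives T = 0.06628 < 0.070; N=45 gives T = 0.0704.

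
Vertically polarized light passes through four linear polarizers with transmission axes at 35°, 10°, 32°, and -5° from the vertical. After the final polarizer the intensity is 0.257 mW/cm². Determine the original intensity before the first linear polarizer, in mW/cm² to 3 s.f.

I₁ = I₀ cos²(35° − 0°) = I₀ cos²(35°) = 0.671 I₀.
I₂ = I₁ cos²(10° − 35°) = 0.671 I₀ · cos²(25°) = 0.5512 I₀.
I₃ = I₂ cos²(32° − 10°) = 0.5512 I₀ · cos²(22°) = 0.4738 I₀.
I₄ = I₃ cos²(-5° − 32°) = 0.4738 I₀ · cos²(37°) = 0.3022 I₀.
So 0.257 mW/cm² = 0.3022 I₀, giving I₀ = 0.257/0.3022 = 0.8504 mW/cm².

I₀ ≈ 0.850 mW/cm²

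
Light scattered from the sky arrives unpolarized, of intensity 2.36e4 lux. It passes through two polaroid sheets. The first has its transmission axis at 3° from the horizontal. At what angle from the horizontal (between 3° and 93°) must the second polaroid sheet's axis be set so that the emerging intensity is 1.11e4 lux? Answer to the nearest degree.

θ ≈ 17°

Unpolarized light through the first polarizer → I₁ = ½ I₀, now polarized at 3°.
Target fraction: 1.11e4 / 2.36e4 lux = 0.4703 of I₀.
Need I₂/I₀ = 0.4703, so cos²(θ − 3°) = 0.4703 / 0.5 = 0.9407.
θ − 3° = arccos(√0.9407) = 14.1°, giving θ ≈ 3 + 14.1 = 17.1°.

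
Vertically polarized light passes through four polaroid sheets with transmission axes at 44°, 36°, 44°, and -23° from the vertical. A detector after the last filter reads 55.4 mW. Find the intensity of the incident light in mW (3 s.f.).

I₀ ≈ 729 mW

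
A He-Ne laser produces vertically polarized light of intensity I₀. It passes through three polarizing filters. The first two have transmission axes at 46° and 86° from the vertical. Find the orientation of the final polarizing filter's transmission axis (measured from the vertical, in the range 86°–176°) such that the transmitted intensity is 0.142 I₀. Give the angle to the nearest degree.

I₁ = I₀ cos²(46° − 0°) = I₀ cos²(46°) = 0.4826 I₀.
I₂ = I₁ cos²(86° − 46°) = 0.4826 I₀ · cos²(40°) = 0.2832 I₀.
Need I₃/I₀ = 0.142, so cos²(θ − 86°) = 0.142 / 0.2832 = 0.5015.
θ − 86° = arccos(√0.5015) = 44.9°, giving θ ≈ 86 + 44.9 = 130.9°.

θ ≈ 131°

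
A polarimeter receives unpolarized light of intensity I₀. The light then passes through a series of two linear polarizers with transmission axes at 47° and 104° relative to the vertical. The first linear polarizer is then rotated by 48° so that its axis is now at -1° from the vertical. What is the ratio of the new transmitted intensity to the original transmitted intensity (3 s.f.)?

Before rotation:
Unpolarized light through the first polarizer → I₁ = ½ I₀, now polarized at 47°.
I₂ = I₁ cos²(104° − 47°) = 0.5 I₀ · cos²(57°) = 0.1483 I₀.
After rotation:
Unpolarized light through the first polarizer → I₁ = ½ I₀, now polarized at -1°.
Angle between axes 1 and 2: 75°. I₂ = 0.5 I₀ · cos²(75°) = 0.03349 I₀.
Ratio = 0.03349 / 0.1483 = 0.2258.

I_new/I_old ≈ 0.226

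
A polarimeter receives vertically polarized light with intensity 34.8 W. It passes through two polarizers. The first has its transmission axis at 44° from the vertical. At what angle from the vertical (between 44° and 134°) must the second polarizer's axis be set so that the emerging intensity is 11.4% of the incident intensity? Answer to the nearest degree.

By Malus's law, I₁ = I₀ cos²(44° − 0°) = I₀ cos²(44°) = 0.5174 I₀.
Need I₂/I₀ = 0.114, so cos²(θ − 44°) = 0.114 / 0.5174 = 0.2203.
θ − 44° = arccos(√0.2203) = 62.0°, giving θ ≈ 44 + 62.0 = 106.0°.

θ ≈ 106°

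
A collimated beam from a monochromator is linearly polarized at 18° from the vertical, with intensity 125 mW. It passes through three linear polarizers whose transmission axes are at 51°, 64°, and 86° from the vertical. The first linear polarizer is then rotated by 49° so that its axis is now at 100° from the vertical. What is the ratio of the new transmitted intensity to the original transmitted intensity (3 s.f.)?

Before rotation:
I₁ = I₀ cos²(51° − 18°) = I₀ cos²(33°) = 0.7034 I₀.
I₂ = I₁ cos²(64° − 51°) = 0.7034 I₀ · cos²(13°) = 0.6678 I₀.
I₃ = I₂ cos²(86° − 64°) = 0.6678 I₀ · cos²(22°) = 0.5741 I₀.
After rotation:
I₁ = I₀ cos²(100° − 18°) = I₀ cos²(82°) = 0.01937 I₀.
I₂ = I₁ cos²(64° − 100°) = 0.01937 I₀ · cos²(36°) = 0.01268 I₀.
I₃ = I₂ cos²(86° − 64°) = 0.01268 I₀ · cos²(22°) = 0.0109 I₀.
Ratio = 0.0109 / 0.5741 = 0.01898.

I_new/I_old ≈ 0.0190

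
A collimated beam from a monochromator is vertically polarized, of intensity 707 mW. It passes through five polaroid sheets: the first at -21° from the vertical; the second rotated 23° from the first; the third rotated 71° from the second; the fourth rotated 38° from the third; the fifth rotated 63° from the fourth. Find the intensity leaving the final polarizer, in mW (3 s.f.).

I ≈ 7.08 mW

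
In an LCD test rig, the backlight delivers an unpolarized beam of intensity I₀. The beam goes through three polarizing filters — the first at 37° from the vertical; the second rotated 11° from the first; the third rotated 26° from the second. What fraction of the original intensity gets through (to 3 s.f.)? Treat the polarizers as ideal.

Unpolarized light through the first polarizer → I₁ = ½ I₀, now polarized at 37°.
I₂ = I₁ cos²(11°) = 0.5 · 0.9636 I₀ = 0.4818 I₀.
I₃ = I₂ cos²(26°) = 0.4818 · 0.8078 I₀ = 0.3892 I₀.
Transmitted fraction = 0.3892.

≈ 0.389 I₀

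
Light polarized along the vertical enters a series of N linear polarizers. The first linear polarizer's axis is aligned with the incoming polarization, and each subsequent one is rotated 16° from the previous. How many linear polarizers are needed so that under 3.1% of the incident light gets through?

N = 45

First polarizer is aligned with the polarization: full transmission.
Each further stage multiplies by cos²(16°) = 0.924.
After N polarizers: T = 0.924^(N−1). Require T < 0.031 ⇒ N−1 > ln(0.031)/ln(0.924) = 43.96, so N−1 ≥ 44 and N = 45.
Check: N=45 gives T = 0.03091 < 0.031; N=44 gives T = 0.03345.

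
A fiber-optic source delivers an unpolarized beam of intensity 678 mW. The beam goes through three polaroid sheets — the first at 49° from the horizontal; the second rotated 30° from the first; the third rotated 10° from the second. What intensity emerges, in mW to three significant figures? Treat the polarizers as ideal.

I ≈ 247 mW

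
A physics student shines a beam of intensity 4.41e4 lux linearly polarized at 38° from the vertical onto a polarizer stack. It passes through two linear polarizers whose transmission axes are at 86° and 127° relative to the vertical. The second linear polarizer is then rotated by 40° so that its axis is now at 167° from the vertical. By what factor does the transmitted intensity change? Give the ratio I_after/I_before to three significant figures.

I_new/I_old ≈ 0.0430

Before rotation:
By Malus's law, I₁ = I₀ cos²(86° − 38°) = I₀ cos²(48°) = 0.4477 I₀.
I₂ = I₁ cos²(127° − 86°) = 0.4477 I₀ · cos²(41°) = 0.255 I₀.
After rotation:
I₁ = I₀ cos²(86° − 38°) = I₀ cos²(48°) = 0.4477 I₀.
I₂ = I₁ cos²(167° − 86°) = 0.4477 I₀ · cos²(81°) = 0.01096 I₀.
Ratio = 0.01096 / 0.255 = 0.04296.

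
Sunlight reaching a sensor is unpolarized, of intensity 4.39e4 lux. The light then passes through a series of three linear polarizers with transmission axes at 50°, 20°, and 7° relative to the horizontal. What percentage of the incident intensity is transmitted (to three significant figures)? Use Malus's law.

Unpolarized light through the first polarizer → I₁ = 4.39e4 lux/2 = 2.195e+04 lux, polarized at 50°.
I₂ = I₁ · cos²(30°) = 2.195e+04 · 0.75 = 1.646e+04 lux.
I₃ = I₂ · cos²(13°) = 1.646e+04 · 0.9494 = 1.563e+04 lux.
That is 35.6% of the incident intensity.

≈ 35.6%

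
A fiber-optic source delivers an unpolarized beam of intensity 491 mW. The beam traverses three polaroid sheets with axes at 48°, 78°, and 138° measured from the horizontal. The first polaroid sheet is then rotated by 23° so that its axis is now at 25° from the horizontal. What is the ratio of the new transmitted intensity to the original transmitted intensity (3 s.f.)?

I_new/I_old ≈ 0.483

Before rotation:
Unpolarized light through the first polarizer → I₁ = ½ I₀, now polarized at 48°.
I₂ = I₁ cos²(78° − 48°) = 0.5 I₀ · cos²(30°) = 0.375 I₀.
I₃ = I₂ cos²(138° − 78°) = 0.375 I₀ · cos²(60°) = 0.09375 I₀.
After rotation:
Unpolarized light through the first polarizer → I₁ = ½ I₀, now polarized at 25°.
I₂ = I₁ cos²(78° − 25°) = 0.5 I₀ · cos²(53°) = 0.1811 I₀.
I₃ = I₂ cos²(138° − 78°) = 0.1811 I₀ · cos²(60°) = 0.04527 I₀.
Ratio = 0.04527 / 0.09375 = 0.4829.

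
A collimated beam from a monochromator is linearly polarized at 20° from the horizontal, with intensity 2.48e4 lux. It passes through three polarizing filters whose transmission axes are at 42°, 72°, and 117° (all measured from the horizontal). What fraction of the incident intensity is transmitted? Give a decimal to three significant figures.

I/I₀ ≈ 0.322

I₁ = 2.48e4 lux · cos²(22°) = 2.132e+04 lux.
I₂ = I₁ · cos²(30°) = 2.132e+04 · 0.75 = 1.599e+04 lux.
I₃ = I₂ · cos²(45°) = 1.599e+04 · 0.5 = 7995 lux.
Transmitted fraction = 0.3224.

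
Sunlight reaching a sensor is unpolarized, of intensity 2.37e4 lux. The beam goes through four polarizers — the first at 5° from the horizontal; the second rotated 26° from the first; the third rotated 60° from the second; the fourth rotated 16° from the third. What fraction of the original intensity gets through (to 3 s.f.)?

I/I₀ ≈ 0.0933

Unpolarized light through the first polarizer → I₁ = 2.37e4 lux/2 = 1.185e+04 lux, polarized at 5°.
I₂ = I₁ · cos²(26°) = 1.185e+04 · 0.8078 = 9573 lux.
I₃ = I₂ · cos²(60°) = 9573 · 0.25 = 2393 lux.
I₄ = I₃ · cos²(16°) = 2393 · 0.924 = 2211 lux.
Transmitted fraction = 0.09331.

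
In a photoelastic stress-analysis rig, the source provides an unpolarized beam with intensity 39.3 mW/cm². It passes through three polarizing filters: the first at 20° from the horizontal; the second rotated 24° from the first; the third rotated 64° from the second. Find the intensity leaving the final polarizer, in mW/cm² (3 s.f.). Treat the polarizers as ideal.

I ≈ 3.15 mW/cm²

Unpolarized light through the first polarizer → I₁ = 39.3 mW/cm²/2 = 19.65 mW/cm², polarized at 20°.
I₂ = I₁ · cos²(24°) = 19.65 · 0.8346 = 16.4 mW/cm².
I₃ = I₂ · cos²(64°) = 16.4 · 0.1922 = 3.151 mW/cm².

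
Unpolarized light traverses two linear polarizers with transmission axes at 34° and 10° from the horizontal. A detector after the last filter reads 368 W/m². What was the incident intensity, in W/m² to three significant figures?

I₀ ≈ 882 W/m²

Unpolarized light through the first polarizer → I₁ = ½ I₀, now polarized at 34°.
I₂ = I₁ cos²(10° − 34°) = 0.5 I₀ · cos²(24°) = 0.4173 I₀.
So 368 W/m² = 0.4173 I₀, giving I₀ = 368/0.4173 = 881.9 W/m².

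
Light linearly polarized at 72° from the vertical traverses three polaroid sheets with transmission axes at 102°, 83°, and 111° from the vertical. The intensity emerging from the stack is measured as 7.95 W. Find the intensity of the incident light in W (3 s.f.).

I₀ ≈ 15.2 W

I₁ = I₀ cos²(102° − 72°) = I₀ cos²(30°) = 0.75 I₀.
I₂ = I₁ cos²(83° − 102°) = 0.75 I₀ · cos²(19°) = 0.6705 I₀.
I₃ = I₂ cos²(111° − 83°) = 0.6705 I₀ · cos²(28°) = 0.5227 I₀.
So 7.95 W = 0.5227 I₀, giving I₀ = 7.95/0.5227 = 15.21 W.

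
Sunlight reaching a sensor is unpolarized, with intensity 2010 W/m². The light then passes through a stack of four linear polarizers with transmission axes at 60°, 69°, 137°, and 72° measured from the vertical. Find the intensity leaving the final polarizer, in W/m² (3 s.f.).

Unpolarized light through the first polarizer → I₁ = 2010 W/m²/2 = 1005 W/m², polarized at 60°.
I₂ = I₁ · cos²(9°) = 1005 · 0.9755 = 980.4 W/m².
I₃ = I₂ · cos²(68°) = 980.4 · 0.1403 = 137.6 W/m².
I₄ = I₃ · cos²(65°) = 137.6 · 0.1786 = 24.57 W/m².

I ≈ 24.6 W/m²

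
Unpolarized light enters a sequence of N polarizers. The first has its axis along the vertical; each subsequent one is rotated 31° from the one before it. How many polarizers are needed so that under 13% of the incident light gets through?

N = 6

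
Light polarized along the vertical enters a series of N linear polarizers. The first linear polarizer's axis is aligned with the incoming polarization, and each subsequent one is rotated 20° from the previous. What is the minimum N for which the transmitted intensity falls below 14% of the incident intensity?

First polarizer is aligned with the polarization: full transmission.
Each further stage multiplies by cos²(20°) = 0.883.
After N polarizers: T = 0.883^(N−1). Require T < 0.14 ⇒ N−1 > ln(0.14)/ln(0.883) = 15.80, so N−1 ≥ 16 and N = 17.
Check: N=17 gives T = 0.1366 < 0.14; N=16 gives T = 0.1547.

N = 17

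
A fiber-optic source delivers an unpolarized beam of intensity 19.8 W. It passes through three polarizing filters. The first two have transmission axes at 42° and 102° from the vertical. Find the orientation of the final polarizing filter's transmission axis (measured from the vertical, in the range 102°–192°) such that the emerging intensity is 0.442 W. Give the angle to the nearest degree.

θ ≈ 167°

Unpolarized light through the first polarizer → I₁ = ½ I₀, now polarized at 42°.
I₂ = I₁ cos²(102° − 42°) = 0.5 I₀ · cos²(60°) = 0.125 I₀.
Target fraction: 0.442 / 19.8 W = 0.02232 of I₀.
Need I₃/I₀ = 0.02232, so cos²(θ − 102°) = 0.02232 / 0.125 = 0.1786.
θ − 102° = arccos(√0.1786) = 65.0°, giving θ ≈ 102 + 65.0 = 167.0°.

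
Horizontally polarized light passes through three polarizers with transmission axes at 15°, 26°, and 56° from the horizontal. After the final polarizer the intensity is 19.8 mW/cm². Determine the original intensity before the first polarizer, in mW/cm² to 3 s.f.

I₀ ≈ 29.4 mW/cm²

I₁ = I₀ cos²(15° − 0°) = I₀ cos²(15°) = 0.933 I₀.
I₂ = I₁ cos²(26° − 15°) = 0.933 I₀ · cos²(11°) = 0.899 I₀.
I₃ = I₂ cos²(56° − 26°) = 0.899 I₀ · cos²(30°) = 0.6743 I₀.
So 19.8 mW/cm² = 0.6743 I₀, giving I₀ = 19.8/0.6743 = 29.36 mW/cm².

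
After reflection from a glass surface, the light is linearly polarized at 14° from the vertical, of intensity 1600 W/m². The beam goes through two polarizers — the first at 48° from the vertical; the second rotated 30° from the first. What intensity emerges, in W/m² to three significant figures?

I ≈ 825 W/m²

I₁ = 1600 W/m² · cos²(34°) = 1100 W/m².
I₂ = I₁ · cos²(30°) = 1100 · 0.75 = 824.8 W/m².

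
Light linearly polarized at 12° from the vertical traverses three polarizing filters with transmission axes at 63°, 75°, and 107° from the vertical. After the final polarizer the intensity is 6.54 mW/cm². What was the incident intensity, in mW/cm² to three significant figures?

By Malus's law, I₁ = I₀ cos²(63° − 12°) = I₀ cos²(51°) = 0.396 I₀.
I₂ = I₁ cos²(75° − 63°) = 0.396 I₀ · cos²(12°) = 0.3789 I₀.
I₃ = I₂ cos²(107° − 75°) = 0.3789 I₀ · cos²(32°) = 0.2725 I₀.
So 6.54 mW/cm² = 0.2725 I₀, giving I₀ = 6.54/0.2725 = 24 mW/cm².

I₀ ≈ 24.0 mW/cm²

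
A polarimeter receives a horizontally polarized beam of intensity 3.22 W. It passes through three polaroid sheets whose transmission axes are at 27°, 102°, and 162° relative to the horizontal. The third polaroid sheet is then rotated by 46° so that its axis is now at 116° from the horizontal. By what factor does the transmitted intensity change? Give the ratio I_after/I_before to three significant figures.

I_new/I_old ≈ 3.77

Before rotation:
I₁ = I₀ cos²(27° − 0°) = I₀ cos²(27°) = 0.7939 I₀.
I₂ = I₁ cos²(102° − 27°) = 0.7939 I₀ · cos²(75°) = 0.05318 I₀.
I₃ = I₂ cos²(162° − 102°) = 0.05318 I₀ · cos²(60°) = 0.0133 I₀.
After rotation:
I₁ = I₀ cos²(27° − 0°) = I₀ cos²(27°) = 0.7939 I₀.
I₂ = I₁ cos²(102° − 27°) = 0.7939 I₀ · cos²(75°) = 0.05318 I₀.
I₃ = I₂ cos²(116° − 102°) = 0.05318 I₀ · cos²(14°) = 0.05007 I₀.
Ratio = 0.05007 / 0.0133 = 3.766.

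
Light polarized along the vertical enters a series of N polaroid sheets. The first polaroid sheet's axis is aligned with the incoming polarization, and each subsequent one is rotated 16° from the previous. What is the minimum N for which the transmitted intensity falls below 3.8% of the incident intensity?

N = 43

First polarizer is aligned with the polarization: full transmission.
Each further stage multiplies by cos²(16°) = 0.924.
After N polarizers: T = 0.924^(N−1). Require T < 0.038 ⇒ N−1 > ln(0.038)/ln(0.924) = 41.39, so N−1 ≥ 42 and N = 43.
Check: N=43 gives T = 0.0362 < 0.038; N=42 gives T = 0.03918.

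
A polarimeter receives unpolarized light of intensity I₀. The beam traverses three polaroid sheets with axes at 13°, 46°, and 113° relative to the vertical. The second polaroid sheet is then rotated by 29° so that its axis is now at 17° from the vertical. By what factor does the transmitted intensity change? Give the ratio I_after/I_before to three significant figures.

I_new/I_old ≈ 0.101

Before rotation:
Unpolarized light through the first polarizer → I₁ = ½ I₀, now polarized at 13°.
I₂ = I₁ cos²(46° − 13°) = 0.5 I₀ · cos²(33°) = 0.3517 I₀.
I₃ = I₂ cos²(113° − 46°) = 0.3517 I₀ · cos²(67°) = 0.05369 I₀.
After rotation:
Unpolarized light through the first polarizer → I₁ = ½ I₀, now polarized at 13°.
I₂ = I₁ cos²(17° − 13°) = 0.5 I₀ · cos²(4°) = 0.4976 I₀.
Angle between axes 2 and 3: 84°. I₃ = 0.4976 I₀ · cos²(84°) = 0.005437 I₀.
Ratio = 0.005437 / 0.05369 = 0.1013.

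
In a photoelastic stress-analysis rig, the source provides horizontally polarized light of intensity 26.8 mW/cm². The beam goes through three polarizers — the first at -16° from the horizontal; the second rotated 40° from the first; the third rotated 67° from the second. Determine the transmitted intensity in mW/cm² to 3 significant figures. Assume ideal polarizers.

I ≈ 2.22 mW/cm²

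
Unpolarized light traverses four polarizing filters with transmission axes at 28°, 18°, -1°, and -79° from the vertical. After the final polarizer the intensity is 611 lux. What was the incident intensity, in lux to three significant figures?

I₀ ≈ 3.26e4 lux

Unpolarized light through the first polarizer → I₁ = ½ I₀, now polarized at 28°.
I₂ = I₁ cos²(18° − 28°) = 0.5 I₀ · cos²(10°) = 0.4849 I₀.
I₃ = I₂ cos²(-1° − 18°) = 0.4849 I₀ · cos²(19°) = 0.4335 I₀.
I₄ = I₃ cos²(-79° + 1°) = 0.4335 I₀ · cos²(78°) = 0.01874 I₀.
So 611 lux = 0.01874 I₀, giving I₀ = 611/0.01874 = 3.26e+04 lux.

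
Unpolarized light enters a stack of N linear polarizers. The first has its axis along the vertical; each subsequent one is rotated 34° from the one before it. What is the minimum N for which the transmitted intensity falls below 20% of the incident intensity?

N = 4

First polarizer halves the unpolarized light: factor 1/2.
Each further stage multiplies by cos²(34°) = 0.6873.
After N polarizers: T = 0.5·0.6873^(N−1). Require T < 0.20 ⇒ N−1 > ln(0.20/0.5)/ln(0.6873) = 2.44, so N−1 ≥ 3 and N = 4.
Check: N=4 gives T = 0.1623 < 0.20; N=3 gives T = 0.2362.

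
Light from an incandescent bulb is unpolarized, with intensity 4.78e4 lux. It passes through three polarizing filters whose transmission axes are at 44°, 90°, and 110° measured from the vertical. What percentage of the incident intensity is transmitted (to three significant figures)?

≈ 21.3%

Unpolarized light through the first polarizer → I₁ = 4.78e4 lux/2 = 2.39e+04 lux, polarized at 44°.
I₂ = I₁ · cos²(46°) = 2.39e+04 · 0.4826 = 1.153e+04 lux.
I₃ = I₂ · cos²(20°) = 1.153e+04 · 0.883 = 1.018e+04 lux.
That is 21.31% of the incident intensity.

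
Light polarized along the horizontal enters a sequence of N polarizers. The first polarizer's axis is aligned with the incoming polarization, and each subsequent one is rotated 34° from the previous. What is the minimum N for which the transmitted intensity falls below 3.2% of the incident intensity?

N = 11

First polarizer is aligned with the polarization: full transmission.
Each further stage multiplies by cos²(34°) = 0.6873.
After N polarizers: T = 0.6873^(N−1). Require T < 0.032 ⇒ N−1 > ln(0.032)/ln(0.6873) = 9.18, so N−1 ≥ 10 and N = 11.
Check: N=11 gives T = 0.02352 < 0.032; N=10 gives T = 0.03422.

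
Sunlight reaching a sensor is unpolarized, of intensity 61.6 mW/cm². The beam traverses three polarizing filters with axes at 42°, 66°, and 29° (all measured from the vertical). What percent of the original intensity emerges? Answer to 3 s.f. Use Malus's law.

≈ 26.6%

Unpolarized light through the first polarizer → I₁ = 61.6 mW/cm²/2 = 30.8 mW/cm², polarized at 42°.
I₂ = I₁ · cos²(24°) = 30.8 · 0.8346 = 25.7 mW/cm².
I₃ = I₂ · cos²(37°) = 25.7 · 0.6378 = 16.39 mW/cm².
That is 26.62% of the incident intensity.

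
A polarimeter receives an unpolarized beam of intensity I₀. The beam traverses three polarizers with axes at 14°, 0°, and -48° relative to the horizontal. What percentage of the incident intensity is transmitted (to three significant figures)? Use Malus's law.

Unpolarized light through the first polarizer → I₁ = ½ I₀, now polarized at 14°.
I₂ = I₁ cos²(0° − 14°) = 0.5 I₀ · cos²(14°) = 0.4707 I₀.
I₃ = I₂ cos²(-48° − 0°) = 0.4707 I₀ · cos²(48°) = 0.2108 I₀.
That is 21.08% of the incident intensity.

≈ 21.1%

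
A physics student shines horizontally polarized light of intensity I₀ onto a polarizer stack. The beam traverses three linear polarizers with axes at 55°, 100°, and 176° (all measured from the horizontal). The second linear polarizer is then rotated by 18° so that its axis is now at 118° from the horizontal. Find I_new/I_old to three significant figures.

Before rotation:
By Malus's law, I₁ = I₀ cos²(55° − 0°) = I₀ cos²(55°) = 0.329 I₀.
I₂ = I₁ cos²(100° − 55°) = 0.329 I₀ · cos²(45°) = 0.1645 I₀.
I₃ = I₂ cos²(176° − 100°) = 0.1645 I₀ · cos²(76°) = 0.009627 I₀.
After rotation:
I₁ = I₀ cos²(55° − 0°) = I₀ cos²(55°) = 0.329 I₀.
I₂ = I₁ cos²(118° − 55°) = 0.329 I₀ · cos²(63°) = 0.06781 I₀.
I₃ = I₂ cos²(176° − 118°) = 0.06781 I₀ · cos²(58°) = 0.01904 I₀.
Ratio = 0.01904 / 0.009627 = 1.978.

I_new/I_old ≈ 1.98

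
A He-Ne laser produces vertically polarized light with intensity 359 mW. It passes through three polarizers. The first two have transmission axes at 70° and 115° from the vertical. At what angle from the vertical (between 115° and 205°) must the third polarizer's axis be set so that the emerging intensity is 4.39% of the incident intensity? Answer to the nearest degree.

θ ≈ 145°

By Malus's law, I₁ = I₀ cos²(70° − 0°) = I₀ cos²(70°) = 0.117 I₀.
I₂ = I₁ cos²(115° − 70°) = 0.117 I₀ · cos²(45°) = 0.05849 I₀.
Need I₃/I₀ = 0.0439, so cos²(θ − 115°) = 0.0439 / 0.05849 = 0.7506.
θ − 115° = arccos(√0.7506) = 30.0°, giving θ ≈ 115 + 30.0 = 145.0°.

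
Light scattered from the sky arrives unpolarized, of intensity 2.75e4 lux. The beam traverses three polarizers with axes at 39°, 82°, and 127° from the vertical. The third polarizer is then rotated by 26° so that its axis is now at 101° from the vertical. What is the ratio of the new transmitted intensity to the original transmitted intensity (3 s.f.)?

I_new/I_old ≈ 1.79

Before rotation:
Unpolarized light through the first polarizer → I₁ = ½ I₀, now polarized at 39°.
I₂ = I₁ cos²(82° − 39°) = 0.5 I₀ · cos²(43°) = 0.2674 I₀.
I₃ = I₂ cos²(127° − 82°) = 0.2674 I₀ · cos²(45°) = 0.1337 I₀.
After rotation:
Unpolarized light through the first polarizer → I₁ = ½ I₀, now polarized at 39°.
I₂ = I₁ cos²(82° − 39°) = 0.5 I₀ · cos²(43°) = 0.2674 I₀.
I₃ = I₂ cos²(101° − 82°) = 0.2674 I₀ · cos²(19°) = 0.2391 I₀.
Ratio = 0.2391 / 0.1337 = 1.788.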